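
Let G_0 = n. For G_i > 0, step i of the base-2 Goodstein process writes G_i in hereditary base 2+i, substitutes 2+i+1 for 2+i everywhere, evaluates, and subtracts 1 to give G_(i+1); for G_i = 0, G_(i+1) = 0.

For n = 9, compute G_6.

50333399

base 2: 9 = 2^(2 + 1) + 1; at 3: 3^(3 + 1) + 1 = 82; next = 81
base 3: 81 = 3^(3 + 1); at 4: 4^(4 + 1) = 1024; next = 1023
base 4: 1023 = 3·4^4 + 3·4^3 + 3·4^2 + 3·4 + 3; at 5: 3·5^5 + 3·5^3 + 3·5^2 + 3·5 + 3 = 9843; next = 9842
base 5: 9842 = 3·5^5 + 3·5^3 + 3·5^2 + 3·5 + 2; at 6: 3·6^6 + 3·6^3 + 3·6^2 + 3·6 + 2 = 140744; next = 140743
base 6: 140743 = 3·6^6 + 3·6^3 + 3·6^2 + 3·6 + 1; at 7: 3·7^7 + 3·7^3 + 3·7^2 + 3·7 + 1 = 2471827; next = 2471826
base 7: 2471826 = 3·7^7 + 3·7^3 + 3·7^2 + 3·7; at 8: 3·8^8 + 3·8^3 + 3·8^2 + 3·8 = 50333400; next = 50333399
base 8: 50333399 = 3·8^8 + 3·8^3 + 3·8^2 + 2·8 + 7; at 9: 3·9^9 + 3·9^3 + 3·9^2 + 2·9 + 7 = 1162263922; next = 1162263921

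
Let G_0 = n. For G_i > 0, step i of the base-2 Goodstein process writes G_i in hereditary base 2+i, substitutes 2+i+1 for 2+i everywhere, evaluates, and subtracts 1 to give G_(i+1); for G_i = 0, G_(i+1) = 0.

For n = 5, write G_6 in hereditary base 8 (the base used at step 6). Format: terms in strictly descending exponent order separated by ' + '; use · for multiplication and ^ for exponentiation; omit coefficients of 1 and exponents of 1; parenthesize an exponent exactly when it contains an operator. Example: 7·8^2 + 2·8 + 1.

(0) 5|_2 = 2^2 + 1 ↦ 3^3 + 1|_3 = 28 ⇒ 27
(1) 27|_3 = 3^3 ↦ 4^4|_4 = 256 ⇒ 255
(2) 255|_4 = 3·4^3 + 3·4^2 + 3·4 + 3 ↦ 3·5^3 + 3·5^2 + 3·5 + 3|_5 = 468 ⇒ 467
(3) 467|_5 = 3·5^3 + 3·5^2 + 3·5 + 2 ↦ 3·6^3 + 3·6^2 + 3·6 + 2|_6 = 776 ⇒ 775
(4) 775|_6 = 3·6^3 + 3·6^2 + 3·6 + 1 ↦ 3·7^3 + 3·7^2 + 3·7 + 1|_7 = 1198 ⇒ 1197
(5) 1197|_7 = 3·7^3 + 3·7^2 + 3·7 ↦ 3·8^3 + 3·8^2 + 3·8|_8 = 1752 ⇒ 1751
(6) 1751|_8 = 3·8^3 + 3·8^2 + 2·8 + 7 ↦ 3·9^3 + 3·9^2 + 2·9 + 7|_9 = 2455 ⇒ 2454

3·8^3 + 3·8^2 + 2·8 + 7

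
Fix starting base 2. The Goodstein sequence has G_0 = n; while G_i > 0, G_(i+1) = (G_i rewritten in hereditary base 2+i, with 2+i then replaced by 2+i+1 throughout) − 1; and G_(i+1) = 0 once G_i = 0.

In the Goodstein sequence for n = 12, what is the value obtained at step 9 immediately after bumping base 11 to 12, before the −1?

[0] 12 ≡ 2^(2 + 1) + 2^2 (base 2). Lift 3: 108. −1: 107.
[1] 107 ≡ 3^(3 + 1) + 2·3^2 + 2·3 + 2 (base 3). Lift 4: 1066. −1: 1065.
[2] 1065 ≡ 4^(4 + 1) + 2·4^2 + 2·4 + 1 (base 4). Lift 5: 15686. −1: 15685.
[3] 15685 ≡ 5^(5 + 1) + 2·5^2 + 2·5 (base 5). Lift 6: 280020. −1: 280019.
[4] 280019 ≡ 6^(6 + 1) + 2·6^2 + 6 + 5 (base 6). Lift 7: 5764911. −1: 5764910.
[5] 5764910 ≡ 7^(7 + 1) + 2·7^2 + 7 + 4 (base 7). Lift 8: 134217868. −1: 134217867.
[6] 134217867 ≡ 8^(8 + 1) + 2·8^2 + 8 + 3 (base 8). Lift 9: 3486784575. −1: 3486784574.
[7] 3486784574 ≡ 9^(9 + 1) + 2·9^2 + 9 + 2 (base 9). Lift 10: 100000000212. −1: 100000000211.
[8] 100000000211 ≡ 10^(10 + 1) + 2·10^2 + 10 + 1 (base 10). Lift 11: 3138428376975. −1: 3138428376974.

106993205379372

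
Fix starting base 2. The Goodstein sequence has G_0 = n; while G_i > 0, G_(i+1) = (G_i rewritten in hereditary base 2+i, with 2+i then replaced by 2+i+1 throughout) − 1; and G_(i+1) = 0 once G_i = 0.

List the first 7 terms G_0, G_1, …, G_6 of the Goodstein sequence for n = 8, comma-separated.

[0] 8 ≡ 2^(2 + 1) (base 2). Lift 3: 81. −1: 80.
[1] 80 ≡ 2·3^3 + 2·3^2 + 2·3 + 2 (base 3). Lift 4: 554. −1: 553.
[2] 553 ≡ 2·4^4 + 2·4^2 + 2·4 + 1 (base 4). Lift 5: 6311. −1: 6310.
[3] 6310 ≡ 2·5^5 + 2·5^2 + 2·5 (base 5). Lift 6: 93396. −1: 93395.
[4] 93395 ≡ 2·6^6 + 2·6^2 + 6 + 5 (base 6). Lift 7: 1647196. −1: 1647195.
[5] 1647195 ≡ 2·7^7 + 2·7^2 + 7 + 4 (base 7). Lift 8: 33554572. −1: 33554571.

8, 80, 553, 6310, 93395, 1647195, 33554571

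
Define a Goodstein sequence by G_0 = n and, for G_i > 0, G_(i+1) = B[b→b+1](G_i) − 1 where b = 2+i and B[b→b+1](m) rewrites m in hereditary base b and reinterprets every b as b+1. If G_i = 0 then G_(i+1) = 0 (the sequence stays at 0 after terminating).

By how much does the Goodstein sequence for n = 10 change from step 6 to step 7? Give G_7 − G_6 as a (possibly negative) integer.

(0) 10|_2 = 2^(2 + 1) + 2 ↦ 3^(3 + 1) + 3|_3 = 84 ⇒ 83
(1) 83|_3 = 3^(3 + 1) + 2 ↦ 4^(4 + 1) + 2|_4 = 1026 ⇒ 1025
(2) 1025|_4 = 4^(4 + 1) + 1 ↦ 5^(5 + 1) + 1|_5 = 15626 ⇒ 15625
(3) 15625|_5 = 5^(5 + 1) ↦ 6^(6 + 1)|_6 = 279936 ⇒ 279935
(4) 279935|_6 = 5·6^6 + 5·6^5 + 5·6^4 + 5·6^3 + 5·6^2 + 5·6 + 5 ↦ 5·7^7 + 5·7^5 + 5·7^4 + 5·7^3 + 5·7^2 + 5·7 + 5|_7 = 4215755 ⇒ 4215754
(5) 4215754|_7 = 5·7^7 + 5·7^5 + 5·7^4 + 5·7^3 + 5·7^2 + 5·7 + 4 ↦ 5·8^8 + 5·8^5 + 5·8^4 + 5·8^3 + 5·8^2 + 5·8 + 4|_8 = 84073324 ⇒ 84073323
(6) 84073323|_8 = 5·8^8 + 5·8^5 + 5·8^4 + 5·8^3 + 5·8^2 + 5·8 + 3 ↦ 5·9^9 + 5·9^5 + 5·9^4 + 5·9^3 + 5·9^2 + 5·9 + 3|_9 = 1937434593 ⇒ 1937434592

1853361269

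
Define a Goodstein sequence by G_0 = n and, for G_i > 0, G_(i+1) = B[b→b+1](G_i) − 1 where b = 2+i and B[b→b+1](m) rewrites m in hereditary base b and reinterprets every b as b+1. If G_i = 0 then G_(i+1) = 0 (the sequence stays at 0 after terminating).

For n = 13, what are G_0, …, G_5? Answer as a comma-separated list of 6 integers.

base 2: 13 = 2^(2 + 1) + 2^2 + 1; at 3: 3^(3 + 1) + 3^3 + 1 = 109; next = 108
base 3: 108 = 3^(3 + 1) + 3^3; at 4: 4^(4 + 1) + 4^4 = 1280; next = 1279
base 4: 1279 = 4^(4 + 1) + 3·4^3 + 3·4^2 + 3·4 + 3; at 5: 5^(5 + 1) + 3·5^3 + 3·5^2 + 3·5 + 3 = 16093; next = 16092
base 5: 16092 = 5^(5 + 1) + 3·5^3 + 3·5^2 + 3·5 + 2; at 6: 6^(6 + 1) + 3·6^3 + 3·6^2 + 3·6 + 2 = 280712; next = 280711
base 6: 280711 = 6^(6 + 1) + 3·6^3 + 3·6^2 + 3·6 + 1; at 7: 7^(7 + 1) + 3·7^3 + 3·7^2 + 3·7 + 1 = 5765999; next = 5765998

13, 108, 1279, 16092, 280711, 5765998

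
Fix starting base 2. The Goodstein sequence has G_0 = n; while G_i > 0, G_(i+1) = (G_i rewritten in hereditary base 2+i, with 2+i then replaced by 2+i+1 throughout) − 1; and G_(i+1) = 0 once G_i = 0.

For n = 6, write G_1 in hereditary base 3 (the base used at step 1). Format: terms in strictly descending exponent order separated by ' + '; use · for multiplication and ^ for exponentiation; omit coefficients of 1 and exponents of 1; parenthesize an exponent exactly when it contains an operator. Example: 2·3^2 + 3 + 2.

3^3 + 2

[0] 6 ≡ 2^2 + 2 (base 2). Lift 3: 30. −1: 29.
[1] 29 ≡ 3^3 + 2 (base 3). Lift 4: 258. −1: 257.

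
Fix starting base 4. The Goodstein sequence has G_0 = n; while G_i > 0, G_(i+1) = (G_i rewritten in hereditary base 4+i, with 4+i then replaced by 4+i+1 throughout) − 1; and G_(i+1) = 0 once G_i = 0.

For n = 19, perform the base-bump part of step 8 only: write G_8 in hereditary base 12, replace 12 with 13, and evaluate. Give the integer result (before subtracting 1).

(0) 19|_4 = 4^2 + 3 ↦ 5^2 + 3|_5 = 28 ⇒ 27
(1) 27|_5 = 5^2 + 2 ↦ 6^2 + 2|_6 = 38 ⇒ 37
(2) 37|_6 = 6^2 + 1 ↦ 7^2 + 1|_7 = 50 ⇒ 49
(3) 49|_7 = 7^2 ↦ 8^2|_8 = 64 ⇒ 63
(4) 63|_8 = 7·8 + 7 ↦ 7·9 + 7|_9 = 70 ⇒ 69
(5) 69|_9 = 7·9 + 6 ↦ 7·10 + 6|_10 = 76 ⇒ 75
(6) 75|_10 = 7·10 + 5 ↦ 7·11 + 5|_11 = 82 ⇒ 81
(7) 81|_11 = 7·11 + 4 ↦ 7·12 + 4|_12 = 88 ⇒ 87

94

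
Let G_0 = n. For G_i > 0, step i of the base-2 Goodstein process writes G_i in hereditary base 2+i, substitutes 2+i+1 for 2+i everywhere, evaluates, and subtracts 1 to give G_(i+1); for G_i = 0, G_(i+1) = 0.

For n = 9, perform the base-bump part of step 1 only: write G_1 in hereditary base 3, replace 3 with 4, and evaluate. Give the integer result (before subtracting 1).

1024

9 —HB2→ 2^(2 + 1) + 1 —bump→ 3^(3 + 1) + 1 = 82 —(−1)→ 81
81 —HB3→ 3^(3 + 1) —bump→ 4^(4 + 1) = 1024 —(−1)→ 1023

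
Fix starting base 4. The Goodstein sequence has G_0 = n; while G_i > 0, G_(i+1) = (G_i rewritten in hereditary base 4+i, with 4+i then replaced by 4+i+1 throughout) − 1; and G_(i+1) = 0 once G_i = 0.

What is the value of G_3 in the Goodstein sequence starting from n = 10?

G_0=10  [base 4] 2·4 + 2  →[4↦5]→  2·5 + 2 = 12  −1 ⇒ G_1=11
G_1=11  [base 5] 2·5 + 1  →[5↦6]→  2·6 + 1 = 13  −1 ⇒ G_2=12
G_2=12  [base 6] 2·6  →[6↦7]→  2·7 = 14  −1 ⇒ G_3=13
G_3=13  [base 7] 7 + 6  →[7↦8]→  8 + 6 = 14  −1 ⇒ G_4=13

13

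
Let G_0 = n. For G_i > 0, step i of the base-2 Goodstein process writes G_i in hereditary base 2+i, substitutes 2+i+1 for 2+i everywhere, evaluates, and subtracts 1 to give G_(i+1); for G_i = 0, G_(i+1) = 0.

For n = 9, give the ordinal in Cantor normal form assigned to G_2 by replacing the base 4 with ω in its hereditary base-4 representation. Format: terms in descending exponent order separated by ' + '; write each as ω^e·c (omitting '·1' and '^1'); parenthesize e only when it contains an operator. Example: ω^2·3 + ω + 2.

ω^ω·3 + ω^3·3 + ω^2·3 + ω·3 + 3

G_0=9  [base 2] 2^(2 + 1) + 1  →[2↦3]→  3^(3 + 1) + 1 = 82  −1 ⇒ G_1=81
G_1=81  [base 3] 3^(3 + 1)  →[3↦4]→  4^(4 + 1) = 1024  −1 ⇒ G_2=1023
G_2=1023  [base 4] 3·4^4 + 3·4^3 + 3·4^2 + 3·4 + 3  →[4↦5]→  3·5^5 + 3·5^3 + 3·5^2 + 3·5 + 3 = 9843  −1 ⇒ G_3=9842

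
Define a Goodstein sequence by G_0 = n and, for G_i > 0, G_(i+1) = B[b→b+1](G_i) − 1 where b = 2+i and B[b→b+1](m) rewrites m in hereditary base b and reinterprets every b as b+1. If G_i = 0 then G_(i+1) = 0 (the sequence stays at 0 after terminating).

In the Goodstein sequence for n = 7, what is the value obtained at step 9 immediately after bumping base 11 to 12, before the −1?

273624712

(0) 7|_2 = 2^2 + 2 + 1 ↦ 3^3 + 3 + 1|_3 = 31 ⇒ 30
(1) 30|_3 = 3^3 + 3 ↦ 4^4 + 4|_4 = 260 ⇒ 259
(2) 259|_4 = 4^4 + 3 ↦ 5^5 + 3|_5 = 3128 ⇒ 3127
(3) 3127|_5 = 5^5 + 2 ↦ 6^6 + 2|_6 = 46658 ⇒ 46657
(4) 46657|_6 = 6^6 + 1 ↦ 7^7 + 1|_7 = 823544 ⇒ 823543
(5) 823543|_7 = 7^7 ↦ 8^8|_8 = 16777216 ⇒ 16777215
(6) 16777215|_8 = 7·8^7 + 7·8^6 + 7·8^5 + 7·8^4 + 7·8^3 + 7·8^2 + 7·8 + 7 ↦ 7·9^7 + 7·9^6 + 7·9^5 + 7·9^4 + 7·9^3 + 7·9^2 + 7·9 + 7|_9 = 37665880 ⇒ 37665879
(7) 37665879|_9 = 7·9^7 + 7·9^6 + 7·9^5 + 7·9^4 + 7·9^3 + 7·9^2 + 7·9 + 6 ↦ 7·10^7 + 7·10^6 + 7·10^5 + 7·10^4 + 7·10^3 + 7·10^2 + 7·10 + 6|_10 = 77777776 ⇒ 77777775
(8) 77777775|_10 = 7·10^7 + 7·10^6 + 7·10^5 + 7·10^4 + 7·10^3 + 7·10^2 + 7·10 + 5 ↦ 7·11^7 + 7·11^6 + 7·11^5 + 7·11^4 + 7·11^3 + 7·11^2 + 7·11 + 5|_11 = 150051214 ⇒ 150051213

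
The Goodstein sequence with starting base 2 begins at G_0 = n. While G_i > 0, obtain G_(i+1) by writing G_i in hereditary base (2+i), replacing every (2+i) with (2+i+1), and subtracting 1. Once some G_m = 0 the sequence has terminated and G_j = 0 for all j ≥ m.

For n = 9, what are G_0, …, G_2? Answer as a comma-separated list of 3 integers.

i=0: 9 = 2^(2 + 1) + 1 (b=2); 2→3: 3^(3 + 1) + 1 = 82; 82−1 = 81
i=1: 81 = 3^(3 + 1) (b=3); 3→4: 4^(4 + 1) = 1024; 1024−1 = 1023

9, 81, 1023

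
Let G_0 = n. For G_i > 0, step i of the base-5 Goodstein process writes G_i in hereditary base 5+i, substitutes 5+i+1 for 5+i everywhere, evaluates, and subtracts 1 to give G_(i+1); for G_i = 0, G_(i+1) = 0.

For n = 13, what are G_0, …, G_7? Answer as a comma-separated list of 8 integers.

[0] 13 ≡ 2·5 + 3 (base 5). Lift 6: 15. −1: 14.
[1] 14 ≡ 2·6 + 2 (base 6). Lift 7: 16. −1: 15.
[2] 15 ≡ 2·7 + 1 (base 7). Lift 8: 17. −1: 16.
[3] 16 ≡ 2·8 (base 8). Lift 9: 18. −1: 17.
[4] 17 ≡ 9 + 8 (base 9). Lift 10: 18. −1: 17.
[5] 17 ≡ 10 + 7 (base 10). Lift 11: 18. −1: 17.
[6] 17 ≡ 11 + 6 (base 11). Lift 12: 18. −1: 17.

13, 14, 15, 16, 17, 17, 17, 17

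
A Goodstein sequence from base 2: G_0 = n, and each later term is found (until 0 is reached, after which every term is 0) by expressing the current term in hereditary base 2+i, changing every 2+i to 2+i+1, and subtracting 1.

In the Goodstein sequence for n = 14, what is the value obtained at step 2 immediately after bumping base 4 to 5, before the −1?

18751

base 2: 14 = 2^(2 + 1) + 2^2 + 2; at 3: 3^(3 + 1) + 3^3 + 3 = 111; next = 110
base 3: 110 = 3^(3 + 1) + 3^3 + 2; at 4: 4^(4 + 1) + 4^4 + 2 = 1282; next = 1281
base 4: 1281 = 4^(4 + 1) + 4^4 + 1; at 5: 5^(5 + 1) + 5^5 + 1 = 18751; next = 18750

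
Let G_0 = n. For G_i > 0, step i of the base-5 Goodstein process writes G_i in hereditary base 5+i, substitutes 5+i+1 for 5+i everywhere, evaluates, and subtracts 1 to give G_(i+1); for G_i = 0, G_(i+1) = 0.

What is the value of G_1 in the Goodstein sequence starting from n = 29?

39

G_0 = 29. HB_5(29) = 5^2 + 4. Bump = 40. G_1 = 39.
G_1 = 39. HB_6(39) = 6^2 + 3. Bump = 52. G_2 = 51.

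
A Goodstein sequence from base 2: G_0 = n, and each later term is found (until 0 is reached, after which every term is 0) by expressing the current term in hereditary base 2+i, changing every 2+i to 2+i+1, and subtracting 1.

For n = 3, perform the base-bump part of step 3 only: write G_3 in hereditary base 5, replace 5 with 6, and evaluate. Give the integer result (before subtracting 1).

[0] 3 ≡ 2 + 1 (base 2). Lift 3: 4. −1: 3.
[1] 3 ≡ 3 (base 3). Lift 4: 4. −1: 3.
[2] 3 ≡ 3 (base 4). Lift 5: 3. −1: 2.
[3] 2 ≡ 2 (base 5). Lift 6: 2. −1: 1.

2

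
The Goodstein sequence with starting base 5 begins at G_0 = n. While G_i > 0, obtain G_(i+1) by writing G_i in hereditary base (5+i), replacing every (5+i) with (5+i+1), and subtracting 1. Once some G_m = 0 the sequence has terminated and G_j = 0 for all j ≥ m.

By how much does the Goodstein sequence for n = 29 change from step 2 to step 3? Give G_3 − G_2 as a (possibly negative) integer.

G_0=29  [base 5] 5^2 + 4  →[5↦6]→  6^2 + 4 = 40  −1 ⇒ G_1=39
G_1=39  [base 6] 6^2 + 3  →[6↦7]→  7^2 + 3 = 52  −1 ⇒ G_2=51
G_2=51  [base 7] 7^2 + 2  →[7↦8]→  8^2 + 2 = 66  −1 ⇒ G_3=65

14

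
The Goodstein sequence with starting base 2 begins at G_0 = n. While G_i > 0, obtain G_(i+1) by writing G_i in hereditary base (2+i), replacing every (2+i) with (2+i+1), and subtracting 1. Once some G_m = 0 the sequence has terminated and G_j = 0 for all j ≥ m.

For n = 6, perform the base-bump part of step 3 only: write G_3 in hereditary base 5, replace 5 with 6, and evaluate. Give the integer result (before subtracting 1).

46656

i=0: 6 = 2^2 + 2 (b=2); 2→3: 3^3 + 3 = 30; 30−1 = 29
i=1: 29 = 3^3 + 2 (b=3); 3→4: 4^4 + 2 = 258; 258−1 = 257
i=2: 257 = 4^4 + 1 (b=4); 4→5: 5^5 + 1 = 3126; 3126−1 = 3125
i=3: 3125 = 5^5 (b=5); 5→6: 6^6 = 46656; 46656−1 = 46655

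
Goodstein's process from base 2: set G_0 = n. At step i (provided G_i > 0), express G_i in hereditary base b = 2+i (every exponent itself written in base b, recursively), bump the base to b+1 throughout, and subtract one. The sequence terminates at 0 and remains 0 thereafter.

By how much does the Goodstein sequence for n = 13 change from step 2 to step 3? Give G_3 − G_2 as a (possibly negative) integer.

14813

13 —HB2→ 2^(2 + 1) + 2^2 + 1 —bump→ 3^(3 + 1) + 3^3 + 1 = 109 —(−1)→ 108
108 —HB3→ 3^(3 + 1) + 3^3 —bump→ 4^(4 + 1) + 4^4 = 1280 —(−1)→ 1279
1279 —HB4→ 4^(4 + 1) + 3·4^3 + 3·4^2 + 3·4 + 3 —bump→ 5^(5 + 1) + 3·5^3 + 3·5^2 + 3·5 + 3 = 16093 —(−1)→ 16092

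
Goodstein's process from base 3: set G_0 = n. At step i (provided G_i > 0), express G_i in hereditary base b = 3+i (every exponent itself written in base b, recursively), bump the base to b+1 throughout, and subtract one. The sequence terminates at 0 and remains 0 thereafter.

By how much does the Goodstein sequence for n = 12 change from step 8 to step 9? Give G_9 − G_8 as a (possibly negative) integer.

base 3: 12 = 3^2 + 3; at 4: 4^2 + 4 = 20; next = 19
base 4: 19 = 4^2 + 3; at 5: 5^2 + 3 = 28; next = 27
base 5: 27 = 5^2 + 2; at 6: 6^2 + 2 = 38; next = 37
base 6: 37 = 6^2 + 1; at 7: 7^2 + 1 = 50; next = 49
base 7: 49 = 7^2; at 8: 8^2 = 64; next = 63
base 8: 63 = 7·8 + 7; at 9: 7·9 + 7 = 70; next = 69
base 9: 69 = 7·9 + 6; at 10: 7·10 + 6 = 76; next = 75
base 10: 75 = 7·10 + 5; at 11: 7·11 + 5 = 82; next = 81
base 11: 81 = 7·11 + 4; at 12: 7·12 + 4 = 88; next = 87

6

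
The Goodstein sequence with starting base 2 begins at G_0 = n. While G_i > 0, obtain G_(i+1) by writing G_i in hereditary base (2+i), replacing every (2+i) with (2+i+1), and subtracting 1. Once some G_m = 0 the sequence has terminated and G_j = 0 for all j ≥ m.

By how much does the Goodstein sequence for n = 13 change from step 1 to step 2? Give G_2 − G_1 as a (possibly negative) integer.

1171

i=0: 13 = 2^(2 + 1) + 2^2 + 1 (b=2); 2→3: 3^(3 + 1) + 3^3 + 1 = 109; 109−1 = 108
i=1: 108 = 3^(3 + 1) + 3^3 (b=3); 3→4: 4^(4 + 1) + 4^4 = 1280; 1280−1 = 1279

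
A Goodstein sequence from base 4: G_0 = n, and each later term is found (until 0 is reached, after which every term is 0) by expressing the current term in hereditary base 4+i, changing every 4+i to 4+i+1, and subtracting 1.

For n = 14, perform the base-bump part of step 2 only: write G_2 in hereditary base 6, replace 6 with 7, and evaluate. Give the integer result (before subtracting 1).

21

base 4: 14 = 3·4 + 2; at 5: 3·5 + 2 = 17; next = 16
base 5: 16 = 3·5 + 1; at 6: 3·6 + 1 = 19; next = 18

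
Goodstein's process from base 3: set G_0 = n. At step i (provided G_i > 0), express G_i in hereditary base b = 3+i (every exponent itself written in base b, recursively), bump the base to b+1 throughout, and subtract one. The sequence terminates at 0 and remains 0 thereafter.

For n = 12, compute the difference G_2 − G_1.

base 3: 12 = 3^2 + 3; at 4: 4^2 + 4 = 20; next = 19
base 4: 19 = 4^2 + 3; at 5: 5^2 + 3 = 28; next = 27

8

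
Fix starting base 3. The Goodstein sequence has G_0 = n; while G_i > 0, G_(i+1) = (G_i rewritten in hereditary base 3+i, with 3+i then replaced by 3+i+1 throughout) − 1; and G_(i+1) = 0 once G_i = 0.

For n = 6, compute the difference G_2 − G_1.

step 0: 6 = 2·3; sub 4 for 3: 2·4; = 8; G_1 = 8−1 = 7
step 1: 7 = 4 + 3; sub 5 for 4: 5 + 3; = 8; G_2 = 8−1 = 7

0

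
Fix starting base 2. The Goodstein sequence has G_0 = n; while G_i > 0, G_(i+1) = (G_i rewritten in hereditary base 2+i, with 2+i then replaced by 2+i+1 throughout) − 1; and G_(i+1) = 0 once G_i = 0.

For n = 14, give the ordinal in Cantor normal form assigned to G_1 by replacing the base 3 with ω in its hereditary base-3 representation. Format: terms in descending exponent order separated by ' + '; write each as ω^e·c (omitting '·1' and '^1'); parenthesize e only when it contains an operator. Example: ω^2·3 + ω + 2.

ω^(ω + 1) + ω^ω + 2

G_0=14  [base 2] 2^(2 + 1) + 2^2 + 2  →[2↦3]→  3^(3 + 1) + 3^3 + 3 = 111  −1 ⇒ G_1=110
G_1=110  [base 3] 3^(3 + 1) + 3^3 + 2  →[3↦4]→  4^(4 + 1) + 4^4 + 2 = 1282  −1 ⇒ G_2=1281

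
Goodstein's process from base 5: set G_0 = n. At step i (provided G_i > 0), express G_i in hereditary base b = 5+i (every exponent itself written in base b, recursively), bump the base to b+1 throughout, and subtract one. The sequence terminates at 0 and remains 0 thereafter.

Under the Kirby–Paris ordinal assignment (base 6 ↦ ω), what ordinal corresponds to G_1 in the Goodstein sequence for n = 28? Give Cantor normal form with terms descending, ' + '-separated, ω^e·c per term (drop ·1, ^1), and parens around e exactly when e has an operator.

G_0 = 28. HB_5(28) = 5^2 + 3. Bump = 39. G_1 = 38.
G_1 = 38. HB_6(38) = 6^2 + 2. Bump = 51. G_2 = 50.

ω^2 + 2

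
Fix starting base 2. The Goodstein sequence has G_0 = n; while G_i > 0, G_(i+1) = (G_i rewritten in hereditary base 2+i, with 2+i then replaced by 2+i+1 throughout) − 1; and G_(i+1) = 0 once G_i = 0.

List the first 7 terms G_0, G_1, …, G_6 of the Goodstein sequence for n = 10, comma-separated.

10, 83, 1025, 15625, 279935, 4215754, 84073323

10 —HB2→ 2^(2 + 1) + 2 —bump→ 3^(3 + 1) + 3 = 84 —(−1)→ 83
83 —HB3→ 3^(3 + 1) + 2 —bump→ 4^(4 + 1) + 2 = 1026 —(−1)→ 1025
1025 —HB4→ 4^(4 + 1) + 1 —bump→ 5^(5 + 1) + 1 = 15626 —(−1)→ 15625
15625 —HB5→ 5^(5 + 1) —bump→ 6^(6 + 1) = 279936 —(−1)→ 279935
279935 —HB6→ 5·6^6 + 5·6^5 + 5·6^4 + 5·6^3 + 5·6^2 + 5·6 + 5 —bump→ 5·7^7 + 5·7^5 + 5·7^4 + 5·7^3 + 5·7^2 + 5·7 + 5 = 4215755 —(−1)→ 4215754
4215754 —HB7→ 5·7^7 + 5·7^5 + 5·7^4 + 5·7^3 + 5·7^2 + 5·7 + 4 —bump→ 5·8^8 + 5·8^5 + 5·8^4 + 5·8^3 + 5·8^2 + 5·8 + 4 = 84073324 —(−1)→ 84073323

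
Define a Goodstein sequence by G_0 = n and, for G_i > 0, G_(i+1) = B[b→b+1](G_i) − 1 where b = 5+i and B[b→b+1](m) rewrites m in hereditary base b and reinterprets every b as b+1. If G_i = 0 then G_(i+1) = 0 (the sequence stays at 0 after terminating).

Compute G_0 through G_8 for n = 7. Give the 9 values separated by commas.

base 5: 7 = 5 + 2; at 6: 6 + 2 = 8; next = 7
base 6: 7 = 6 + 1; at 7: 7 + 1 = 8; next = 7
base 7: 7 = 7; at 8: 8 = 8; next = 7
base 8: 7 = 7; at 9: 7 = 7; next = 6
base 9: 6 = 6; at 10: 6 = 6; next = 5
base 10: 5 = 5; at 11: 5 = 5; next = 4
base 11: 4 = 4; at 12: 4 = 4; next = 3
base 12: 3 = 3; at 13: 3 = 3; next = 2

7, 7, 7, 7, 6, 5, 4, 3, 2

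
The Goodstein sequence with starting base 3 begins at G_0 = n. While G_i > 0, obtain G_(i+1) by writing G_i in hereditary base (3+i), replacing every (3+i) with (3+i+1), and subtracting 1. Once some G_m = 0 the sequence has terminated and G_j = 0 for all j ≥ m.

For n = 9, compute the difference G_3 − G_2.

2

base 3: 9 = 3^2; at 4: 4^2 = 16; next = 15
base 4: 15 = 3·4 + 3; at 5: 3·5 + 3 = 18; next = 17
base 5: 17 = 3·5 + 2; at 6: 3·6 + 2 = 20; next = 19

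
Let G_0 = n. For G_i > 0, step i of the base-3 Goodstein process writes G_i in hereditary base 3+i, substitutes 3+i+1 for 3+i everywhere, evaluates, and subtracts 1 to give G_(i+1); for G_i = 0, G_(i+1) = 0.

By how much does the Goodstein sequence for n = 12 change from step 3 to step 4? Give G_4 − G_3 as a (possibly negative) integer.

G_0 = 12. HB_3(12) = 3^2 + 3. Bump = 20. G_1 = 19.
G_1 = 19. HB_4(19) = 4^2 + 3. Bump = 28. G_2 = 27.
G_2 = 27. HB_5(27) = 5^2 + 2. Bump = 38. G_3 = 37.
G_3 = 37. HB_6(37) = 6^2 + 1. Bump = 50. G_4 = 49.

12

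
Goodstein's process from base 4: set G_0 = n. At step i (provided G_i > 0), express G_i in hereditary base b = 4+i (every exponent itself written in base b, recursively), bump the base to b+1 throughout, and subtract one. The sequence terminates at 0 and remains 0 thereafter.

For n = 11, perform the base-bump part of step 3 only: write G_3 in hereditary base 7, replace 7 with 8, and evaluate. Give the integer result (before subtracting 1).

16

(0) 11|_4 = 2·4 + 3 ↦ 2·5 + 3|_5 = 13 ⇒ 12
(1) 12|_5 = 2·5 + 2 ↦ 2·6 + 2|_6 = 14 ⇒ 13
(2) 13|_6 = 2·6 + 1 ↦ 2·7 + 1|_7 = 15 ⇒ 14
(3) 14|_7 = 2·7 ↦ 2·8|_8 = 16 ⇒ 15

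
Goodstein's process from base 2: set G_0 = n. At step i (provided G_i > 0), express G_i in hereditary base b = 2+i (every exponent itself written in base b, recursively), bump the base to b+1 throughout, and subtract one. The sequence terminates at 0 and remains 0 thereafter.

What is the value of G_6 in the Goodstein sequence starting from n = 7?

G_0 = 7. HB_2(7) = 2^2 + 2 + 1. Bump = 31. G_1 = 30.
G_1 = 30. HB_3(30) = 3^3 + 3. Bump = 260. G_2 = 259.
G_2 = 259. HB_4(259) = 4^4 + 3. Bump = 3128. G_3 = 3127.
G_3 = 3127. HB_5(3127) = 5^5 + 2. Bump = 46658. G_4 = 46657.
G_4 = 46657. HB_6(46657) = 6^6 + 1. Bump = 823544. G_5 = 823543.
G_5 = 823543. HB_7(823543) = 7^7. Bump = 16777216. G_6 = 16777215.
G_6 = 16777215. HB_8(16777215) = 7·8^7 + 7·8^6 + 7·8^5 + 7·8^4 + 7·8^3 + 7·8^2 + 7·8 + 7. Bump = 37665880. G_7 = 37665879.

16777215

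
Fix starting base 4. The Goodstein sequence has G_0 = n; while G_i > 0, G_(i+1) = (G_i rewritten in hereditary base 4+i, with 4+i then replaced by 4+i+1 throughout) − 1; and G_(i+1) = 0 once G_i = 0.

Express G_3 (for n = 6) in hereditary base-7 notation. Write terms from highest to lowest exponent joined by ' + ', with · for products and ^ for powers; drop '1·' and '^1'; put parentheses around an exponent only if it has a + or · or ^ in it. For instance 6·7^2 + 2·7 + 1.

i=0: 6 = 4 + 2 (b=4); 4→5: 5 + 2 = 7; 7−1 = 6
i=1: 6 = 5 + 1 (b=5); 5→6: 6 + 1 = 7; 7−1 = 6
i=2: 6 = 6 (b=6); 6→7: 7 = 7; 7−1 = 6
i=3: 6 = 6 (b=7); 7→8: 6 = 6; 6−1 = 5

6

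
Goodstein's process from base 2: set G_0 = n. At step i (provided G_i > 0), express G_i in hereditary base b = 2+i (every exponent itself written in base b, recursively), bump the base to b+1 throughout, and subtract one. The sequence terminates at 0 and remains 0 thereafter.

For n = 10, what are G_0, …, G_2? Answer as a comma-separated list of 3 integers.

step 0: 10 = 2^(2 + 1) + 2; sub 3 for 2: 3^(3 + 1) + 3; = 84; G_1 = 84−1 = 83
step 1: 83 = 3^(3 + 1) + 2; sub 4 for 3: 4^(4 + 1) + 2; = 1026; G_2 = 1026−1 = 1025

10, 83, 1025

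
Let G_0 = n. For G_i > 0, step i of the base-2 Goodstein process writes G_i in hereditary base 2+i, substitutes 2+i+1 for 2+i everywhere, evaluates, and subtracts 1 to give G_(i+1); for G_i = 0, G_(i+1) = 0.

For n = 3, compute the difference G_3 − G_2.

-1

G_0 = 3. HB_2(3) = 2 + 1. Bump = 4. G_1 = 3.
G_1 = 3. HB_3(3) = 3. Bump = 4. G_2 = 3.
G_2 = 3. HB_4(3) = 3. Bump = 3. G_3 = 2.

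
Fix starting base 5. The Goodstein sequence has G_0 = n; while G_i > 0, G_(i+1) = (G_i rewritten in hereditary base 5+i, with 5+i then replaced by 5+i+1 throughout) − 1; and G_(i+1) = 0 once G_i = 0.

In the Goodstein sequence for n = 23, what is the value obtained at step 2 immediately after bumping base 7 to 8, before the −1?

33

step 0: 23 = 4·5 + 3; sub 6 for 5: 4·6 + 3; = 27; G_1 = 27−1 = 26
step 1: 26 = 4·6 + 2; sub 7 for 6: 4·7 + 2; = 30; G_2 = 30−1 = 29
step 2: 29 = 4·7 + 1; sub 8 for 7: 4·8 + 1; = 33; G_3 = 33−1 = 32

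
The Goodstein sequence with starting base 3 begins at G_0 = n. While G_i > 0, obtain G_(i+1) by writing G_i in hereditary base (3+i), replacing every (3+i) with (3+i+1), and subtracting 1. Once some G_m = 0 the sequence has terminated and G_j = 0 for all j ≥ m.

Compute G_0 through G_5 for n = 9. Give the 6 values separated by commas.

9, 15, 17, 19, 21, 23

G_0 = 9. HB_3(9) = 3^2. Bump = 16. G_1 = 15.
G_1 = 15. HB_4(15) = 3·4 + 3. Bump = 18. G_2 = 17.
G_2 = 17. HB_5(17) = 3·5 + 2. Bump = 20. G_3 = 19.
G_3 = 19. HB_6(19) = 3·6 + 1. Bump = 22. G_4 = 21.
G_4 = 21. HB_7(21) = 3·7. Bump = 24. G_5 = 23.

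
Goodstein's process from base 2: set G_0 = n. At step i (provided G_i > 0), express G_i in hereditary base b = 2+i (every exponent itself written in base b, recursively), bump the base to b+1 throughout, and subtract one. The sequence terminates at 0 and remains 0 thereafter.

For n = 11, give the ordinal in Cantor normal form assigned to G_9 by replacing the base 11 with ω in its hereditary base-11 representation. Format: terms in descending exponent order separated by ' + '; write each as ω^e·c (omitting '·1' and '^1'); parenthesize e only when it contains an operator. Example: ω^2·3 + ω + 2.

ω^ω·7 + ω^7·7 + ω^6·7 + ω^5·7 + ω^4·7 + ω^3·7 + ω^2·7 + ω·7 + 4

step 0: 11 = 2^(2 + 1) + 2 + 1; sub 3 for 2: 3^(3 + 1) + 3 + 1; = 85; G_1 = 85−1 = 84
step 1: 84 = 3^(3 + 1) + 3; sub 4 for 3: 4^(4 + 1) + 4; = 1028; G_2 = 1028−1 = 1027
step 2: 1027 = 4^(4 + 1) + 3; sub 5 for 4: 5^(5 + 1) + 3; = 15628; G_3 = 15628−1 = 15627
step 3: 15627 = 5^(5 + 1) + 2; sub 6 for 5: 6^(6 + 1) + 2; = 279938; G_4 = 279938−1 = 279937
step 4: 279937 = 6^(6 + 1) + 1; sub 7 for 6: 7^(7 + 1) + 1; = 5764802; G_5 = 5764802−1 = 5764801
step 5: 5764801 = 7^(7 + 1); sub 8 for 7: 8^(8 + 1); = 134217728; G_6 = 134217728−1 = 134217727
step 6: 134217727 = 7·8^8 + 7·8^7 + 7·8^6 + 7·8^5 + 7·8^4 + 7·8^3 + 7·8^2 + 7·8 + 7; sub 9 for 8: 7·9^9 + 7·9^7 + 7·9^6 + 7·9^5 + 7·9^4 + 7·9^3 + 7·9^2 + 7·9 + 7; = 2749609303; G_7 = 2749609303−1 = 2749609302
step 7: 2749609302 = 7·9^9 + 7·9^7 + 7·9^6 + 7·9^5 + 7·9^4 + 7·9^3 + 7·9^2 + 7·9 + 6; sub 10 for 9: 7·10^10 + 7·10^7 + 7·10^6 + 7·10^5 + 7·10^4 + 7·10^3 + 7·10^2 + 7·10 + 6; = 70077777776; G_8 = 70077777776−1 = 70077777775
step 8: 70077777775 = 7·10^10 + 7·10^7 + 7·10^6 + 7·10^5 + 7·10^4 + 7·10^3 + 7·10^2 + 7·10 + 5; sub 11 for 10: 7·11^11 + 7·11^7 + 7·11^6 + 7·11^5 + 7·11^4 + 7·11^3 + 7·11^2 + 7·11 + 5; = 1997331745491; G_9 = 1997331745491−1 = 1997331745490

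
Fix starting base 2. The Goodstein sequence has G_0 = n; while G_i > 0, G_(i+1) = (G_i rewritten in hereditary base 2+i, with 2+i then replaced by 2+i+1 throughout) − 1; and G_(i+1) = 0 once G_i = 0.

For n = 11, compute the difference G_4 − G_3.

G_0 = 11. HB_2(11) = 2^(2 + 1) + 2 + 1. Bump = 85. G_1 = 84.
G_1 = 84. HB_3(84) = 3^(3 + 1) + 3. Bump = 1028. G_2 = 1027.
G_2 = 1027. HB_4(1027) = 4^(4 + 1) + 3. Bump = 15628. G_3 = 15627.
G_3 = 15627. HB_5(15627) = 5^(5 + 1) + 2. Bump = 279938. G_4 = 279937.

264310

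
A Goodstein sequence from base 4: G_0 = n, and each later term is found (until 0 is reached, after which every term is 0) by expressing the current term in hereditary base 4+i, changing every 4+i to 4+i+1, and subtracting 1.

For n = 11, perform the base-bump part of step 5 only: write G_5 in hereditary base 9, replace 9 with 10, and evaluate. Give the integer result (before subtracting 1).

16

11 —HB4→ 2·4 + 3 —bump→ 2·5 + 3 = 13 —(−1)→ 12
12 —HB5→ 2·5 + 2 —bump→ 2·6 + 2 = 14 —(−1)→ 13
13 —HB6→ 2·6 + 1 —bump→ 2·7 + 1 = 15 —(−1)→ 14
14 —HB7→ 2·7 —bump→ 2·8 = 16 —(−1)→ 15
15 —HB8→ 8 + 7 —bump→ 9 + 7 = 16 —(−1)→ 15
15 —HB9→ 9 + 6 —bump→ 10 + 6 = 16 —(−1)→ 15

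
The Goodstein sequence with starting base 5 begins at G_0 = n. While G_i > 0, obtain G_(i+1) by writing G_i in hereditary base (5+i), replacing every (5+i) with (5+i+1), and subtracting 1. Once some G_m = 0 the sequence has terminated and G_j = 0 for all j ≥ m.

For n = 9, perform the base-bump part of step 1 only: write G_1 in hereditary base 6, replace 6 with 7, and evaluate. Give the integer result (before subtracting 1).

G_0 = 9. HB_5(9) = 5 + 4. Bump = 10. G_1 = 9.
G_1 = 9. HB_6(9) = 6 + 3. Bump = 10. G_2 = 9.

10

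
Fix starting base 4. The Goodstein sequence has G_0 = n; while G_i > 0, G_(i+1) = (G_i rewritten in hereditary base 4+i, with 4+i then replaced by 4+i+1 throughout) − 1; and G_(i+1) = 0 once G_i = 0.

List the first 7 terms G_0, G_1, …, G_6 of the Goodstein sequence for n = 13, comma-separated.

13, 15, 17, 18, 19, 20, 21

(0) 13|_4 = 3·4 + 1 ↦ 3·5 + 1|_5 = 16 ⇒ 15
(1) 15|_5 = 3·5 ↦ 3·6|_6 = 18 ⇒ 17
(2) 17|_6 = 2·6 + 5 ↦ 2·7 + 5|_7 = 19 ⇒ 18
(3) 18|_7 = 2·7 + 4 ↦ 2·8 + 4|_8 = 20 ⇒ 19
(4) 19|_8 = 2·8 + 3 ↦ 2·9 + 3|_9 = 21 ⇒ 20
(5) 20|_9 = 2·9 + 2 ↦ 2·10 + 2|_10 = 22 ⇒ 21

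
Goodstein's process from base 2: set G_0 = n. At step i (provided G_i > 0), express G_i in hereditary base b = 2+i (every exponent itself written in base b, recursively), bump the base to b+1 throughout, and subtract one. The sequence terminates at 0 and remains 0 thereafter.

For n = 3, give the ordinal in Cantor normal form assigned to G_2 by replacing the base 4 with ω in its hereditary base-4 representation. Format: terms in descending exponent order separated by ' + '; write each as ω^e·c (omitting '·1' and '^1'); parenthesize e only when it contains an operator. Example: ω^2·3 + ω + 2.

3

step 0: 3 = 2 + 1; sub 3 for 2: 3 + 1; = 4; G_1 = 4−1 = 3
step 1: 3 = 3; sub 4 for 3: 4; = 4; G_2 = 4−1 = 3
step 2: 3 = 3; sub 5 for 4: 3; = 3; G_3 = 3−1 = 2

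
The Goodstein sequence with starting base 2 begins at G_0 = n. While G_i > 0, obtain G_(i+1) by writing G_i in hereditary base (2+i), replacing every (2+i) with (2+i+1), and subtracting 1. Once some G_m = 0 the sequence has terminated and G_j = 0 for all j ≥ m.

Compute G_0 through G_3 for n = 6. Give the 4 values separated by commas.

6, 29, 257, 3125

G_0=6  [base 2] 2^2 + 2  →[2↦3]→  3^3 + 3 = 30  −1 ⇒ G_1=29
G_1=29  [base 3] 3^3 + 2  →[3↦4]→  4^4 + 2 = 258  −1 ⇒ G_2=257
G_2=257  [base 4] 4^4 + 1  →[4↦5]→  5^5 + 1 = 3126  −1 ⇒ G_3=3125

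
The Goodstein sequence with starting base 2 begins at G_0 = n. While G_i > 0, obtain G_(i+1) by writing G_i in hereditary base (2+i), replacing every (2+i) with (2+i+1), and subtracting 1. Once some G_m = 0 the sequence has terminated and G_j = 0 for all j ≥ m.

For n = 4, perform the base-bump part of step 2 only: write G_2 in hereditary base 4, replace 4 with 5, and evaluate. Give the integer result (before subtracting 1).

61

4 —HB2→ 2^2 —bump→ 3^3 = 27 —(−1)→ 26
26 —HB3→ 2·3^2 + 2·3 + 2 —bump→ 2·4^2 + 2·4 + 2 = 42 —(−1)→ 41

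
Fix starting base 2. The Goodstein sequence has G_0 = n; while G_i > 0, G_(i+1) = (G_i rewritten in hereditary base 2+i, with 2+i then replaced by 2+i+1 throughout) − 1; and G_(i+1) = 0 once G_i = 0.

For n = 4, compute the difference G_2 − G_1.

4 —HB2→ 2^2 —bump→ 3^3 = 27 —(−1)→ 26
26 —HB3→ 2·3^2 + 2·3 + 2 —bump→ 2·4^2 + 2·4 + 2 = 42 —(−1)→ 41

15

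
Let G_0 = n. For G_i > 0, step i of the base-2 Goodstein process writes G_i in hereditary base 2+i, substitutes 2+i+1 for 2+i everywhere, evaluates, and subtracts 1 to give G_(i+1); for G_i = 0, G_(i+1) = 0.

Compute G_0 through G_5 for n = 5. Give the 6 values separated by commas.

G_0=5  [base 2] 2^2 + 1  →[2↦3]→  3^3 + 1 = 28  −1 ⇒ G_1=27
G_1=27  [base 3] 3^3  →[3↦4]→  4^4 = 256  −1 ⇒ G_2=255
G_2=255  [base 4] 3·4^3 + 3·4^2 + 3·4 + 3  →[4↦5]→  3·5^3 + 3·5^2 + 3·5 + 3 = 468  −1 ⇒ G_3=467
G_3=467  [base 5] 3·5^3 + 3·5^2 + 3·5 + 2  →[5↦6]→  3·6^3 + 3·6^2 + 3·6 + 2 = 776  −1 ⇒ G_4=775
G_4=775  [base 6] 3·6^3 + 3·6^2 + 3·6 + 1  →[6↦7]→  3·7^3 + 3·7^2 + 3·7 + 1 = 1198  −1 ⇒ G_5=1197

5, 27, 255, 467, 775, 1197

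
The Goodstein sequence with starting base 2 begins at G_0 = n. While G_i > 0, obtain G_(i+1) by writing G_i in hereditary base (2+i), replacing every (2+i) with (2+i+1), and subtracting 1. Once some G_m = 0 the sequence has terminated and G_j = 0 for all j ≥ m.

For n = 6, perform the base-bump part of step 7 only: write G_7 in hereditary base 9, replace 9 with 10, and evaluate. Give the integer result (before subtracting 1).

555552

[0] 6 ≡ 2^2 + 2 (base 2). Lift 3: 30. −1: 29.
[1] 29 ≡ 3^3 + 2 (base 3). Lift 4: 258. −1: 257.
[2] 257 ≡ 4^4 + 1 (base 4). Lift 5: 3126. −1: 3125.
[3] 3125 ≡ 5^5 (base 5). Lift 6: 46656. −1: 46655.
[4] 46655 ≡ 5·6^5 + 5·6^4 + 5·6^3 + 5·6^2 + 5·6 + 5 (base 6). Lift 7: 98040. −1: 98039.
[5] 98039 ≡ 5·7^5 + 5·7^4 + 5·7^3 + 5·7^2 + 5·7 + 4 (base 7). Lift 8: 187244. −1: 187243.
[6] 187243 ≡ 5·8^5 + 5·8^4 + 5·8^3 + 5·8^2 + 5·8 + 3 (base 8). Lift 9: 332148. −1: 332147.
[7] 332147 ≡ 5·9^5 + 5·9^4 + 5·9^3 + 5·9^2 + 5·9 + 2 (base 9). Lift 10: 555552. −1: 555551.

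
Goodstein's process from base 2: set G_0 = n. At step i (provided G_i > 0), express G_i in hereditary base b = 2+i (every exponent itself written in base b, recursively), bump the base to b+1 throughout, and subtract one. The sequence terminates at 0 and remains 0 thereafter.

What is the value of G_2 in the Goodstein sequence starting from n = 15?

(0) 15|_2 = 2^(2 + 1) + 2^2 + 2 + 1 ↦ 3^(3 + 1) + 3^3 + 3 + 1|_3 = 112 ⇒ 111
(1) 111|_3 = 3^(3 + 1) + 3^3 + 3 ↦ 4^(4 + 1) + 4^4 + 4|_4 = 1284 ⇒ 1283
(2) 1283|_4 = 4^(4 + 1) + 4^4 + 3 ↦ 5^(5 + 1) + 5^5 + 3|_5 = 18753 ⇒ 18752

1283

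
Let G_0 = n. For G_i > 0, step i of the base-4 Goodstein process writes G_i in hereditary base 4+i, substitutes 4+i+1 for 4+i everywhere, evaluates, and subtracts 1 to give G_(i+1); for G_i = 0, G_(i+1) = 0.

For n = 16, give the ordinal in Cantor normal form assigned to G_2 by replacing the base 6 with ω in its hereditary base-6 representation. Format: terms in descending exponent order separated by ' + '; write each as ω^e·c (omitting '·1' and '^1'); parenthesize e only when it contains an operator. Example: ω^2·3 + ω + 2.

step 0: 16 = 4^2; sub 5 for 4: 5^2; = 25; G_1 = 25−1 = 24
step 1: 24 = 4·5 + 4; sub 6 for 5: 4·6 + 4; = 28; G_2 = 28−1 = 27
step 2: 27 = 4·6 + 3; sub 7 for 6: 4·7 + 3; = 31; G_3 = 31−1 = 30

ω·4 + 3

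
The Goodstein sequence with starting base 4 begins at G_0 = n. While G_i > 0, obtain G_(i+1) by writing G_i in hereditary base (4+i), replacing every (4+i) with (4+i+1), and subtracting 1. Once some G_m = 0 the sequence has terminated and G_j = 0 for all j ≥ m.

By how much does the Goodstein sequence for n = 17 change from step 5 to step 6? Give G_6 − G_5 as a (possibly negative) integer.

4

G_0=17  [base 4] 4^2 + 1  →[4↦5]→  5^2 + 1 = 26  −1 ⇒ G_1=25
G_1=25  [base 5] 5^2  →[5↦6]→  6^2 = 36  −1 ⇒ G_2=35
G_2=35  [base 6] 5·6 + 5  →[6↦7]→  5·7 + 5 = 40  −1 ⇒ G_3=39
G_3=39  [base 7] 5·7 + 4  →[7↦8]→  5·8 + 4 = 44  −1 ⇒ G_4=43
G_4=43  [base 8] 5·8 + 3  →[8↦9]→  5·9 + 3 = 48  −1 ⇒ G_5=47
G_5=47  [base 9] 5·9 + 2  →[9↦10]→  5·10 + 2 = 52  −1 ⇒ G_6=51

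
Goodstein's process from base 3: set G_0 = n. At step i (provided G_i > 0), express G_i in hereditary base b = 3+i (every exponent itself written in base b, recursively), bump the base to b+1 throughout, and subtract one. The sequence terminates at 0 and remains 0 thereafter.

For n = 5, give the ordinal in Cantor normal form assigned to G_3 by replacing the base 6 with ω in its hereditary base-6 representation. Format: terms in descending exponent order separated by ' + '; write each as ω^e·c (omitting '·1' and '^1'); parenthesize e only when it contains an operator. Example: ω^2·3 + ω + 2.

5

G_0=5  [base 3] 3 + 2  →[3↦4]→  4 + 2 = 6  −1 ⇒ G_1=5
G_1=5  [base 4] 4 + 1  →[4↦5]→  5 + 1 = 6  −1 ⇒ G_2=5
G_2=5  [base 5] 5  →[5↦6]→  6 = 6  −1 ⇒ G_3=5
G_3=5  [base 6] 5  →[6↦7]→  5 = 5  −1 ⇒ G_4=4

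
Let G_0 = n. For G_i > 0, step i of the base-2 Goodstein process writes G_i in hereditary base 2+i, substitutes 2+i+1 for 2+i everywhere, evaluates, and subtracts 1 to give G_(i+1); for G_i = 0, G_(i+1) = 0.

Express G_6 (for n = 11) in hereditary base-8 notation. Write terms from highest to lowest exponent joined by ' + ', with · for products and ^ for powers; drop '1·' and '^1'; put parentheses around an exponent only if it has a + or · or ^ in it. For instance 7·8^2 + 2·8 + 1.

7·8^8 + 7·8^7 + 7·8^6 + 7·8^5 + 7·8^4 + 7·8^3 + 7·8^2 + 7·8 + 7

11 —HB2→ 2^(2 + 1) + 2 + 1 —bump→ 3^(3 + 1) + 3 + 1 = 85 —(−1)→ 84
84 —HB3→ 3^(3 + 1) + 3 —bump→ 4^(4 + 1) + 4 = 1028 —(−1)→ 1027
1027 —HB4→ 4^(4 + 1) + 3 —bump→ 5^(5 + 1) + 3 = 15628 —(−1)→ 15627
15627 —HB5→ 5^(5 + 1) + 2 —bump→ 6^(6 + 1) + 2 = 279938 —(−1)→ 279937
279937 —HB6→ 6^(6 + 1) + 1 —bump→ 7^(7 + 1) + 1 = 5764802 —(−1)→ 5764801
5764801 —HB7→ 7^(7 + 1) —bump→ 8^(8 + 1) = 134217728 —(−1)→ 134217727
134217727 —HB8→ 7·8^8 + 7·8^7 + 7·8^6 + 7·8^5 + 7·8^4 + 7·8^3 + 7·8^2 + 7·8 + 7 —bump→ 7·9^9 + 7·9^7 + 7·9^6 + 7·9^5 + 7·9^4 + 7·9^3 + 7·9^2 + 7·9 + 7 = 2749609303 —(−1)→ 2749609302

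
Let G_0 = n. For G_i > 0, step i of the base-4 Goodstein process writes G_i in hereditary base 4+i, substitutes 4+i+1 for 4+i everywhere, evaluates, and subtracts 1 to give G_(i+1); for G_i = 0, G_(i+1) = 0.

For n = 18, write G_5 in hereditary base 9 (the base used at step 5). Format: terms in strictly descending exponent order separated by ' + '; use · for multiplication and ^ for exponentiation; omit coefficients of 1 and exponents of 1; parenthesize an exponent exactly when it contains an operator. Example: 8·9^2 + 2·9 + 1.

6·9 + 4

step 0: 18 = 4^2 + 2; sub 5 for 4: 5^2 + 2; = 27; G_1 = 27−1 = 26
step 1: 26 = 5^2 + 1; sub 6 for 5: 6^2 + 1; = 37; G_2 = 37−1 = 36
step 2: 36 = 6^2; sub 7 for 6: 7^2; = 49; G_3 = 49−1 = 48
step 3: 48 = 6·7 + 6; sub 8 for 7: 6·8 + 6; = 54; G_4 = 54−1 = 53
step 4: 53 = 6·8 + 5; sub 9 for 8: 6·9 + 5; = 59; G_5 = 59−1 = 58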